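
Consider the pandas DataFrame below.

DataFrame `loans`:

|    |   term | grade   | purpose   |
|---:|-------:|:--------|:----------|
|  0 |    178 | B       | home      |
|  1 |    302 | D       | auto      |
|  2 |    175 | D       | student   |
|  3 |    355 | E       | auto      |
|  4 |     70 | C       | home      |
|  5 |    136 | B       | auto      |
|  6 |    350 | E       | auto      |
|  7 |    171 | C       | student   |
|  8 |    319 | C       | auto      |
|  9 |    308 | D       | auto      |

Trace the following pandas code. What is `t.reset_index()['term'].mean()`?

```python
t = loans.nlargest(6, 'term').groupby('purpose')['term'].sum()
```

906.0

take 6 rows with largest term:
   term grade purpose
3   355     E    auto
6   350     E    auto
8   319     C    auto
9   308     D    auto
1   302     D    auto
0   178     B    home
group by purpose, sum of term:
purpose
auto    1634
home     178
Name: term, dtype: int64
reset_index():
  purpose  term
0    auto  1634
1    home   178
The mean of column 'term' is 906.0.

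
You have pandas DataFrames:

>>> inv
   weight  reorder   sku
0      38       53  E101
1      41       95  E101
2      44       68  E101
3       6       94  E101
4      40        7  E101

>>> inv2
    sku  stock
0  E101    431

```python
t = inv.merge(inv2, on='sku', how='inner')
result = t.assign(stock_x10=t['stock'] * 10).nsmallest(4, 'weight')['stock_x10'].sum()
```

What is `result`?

17240

merge on 'sku' (how='inner') → 5 rows:
   weight  reorder   sku  stock
0      38       53  E101    431
1      41       95  E101    431
2      44       68  E101    431
3       6       94  E101    431
4      40        7  E101    431
add column stock_x10 = t['stock'] * 10:
   weight  reorder   sku  stock  stock_x10
0      38       53  E101    431       4310
1      41       95  E101    431       4310
2      44       68  E101    431       4310
3       6       94  E101    431       4310
4      40        7  E101    431       4310
take 4 rows with smallest weight:
   weight  reorder   sku  stock  stock_x10
3       6       94  E101    431       4310
0      38       53  E101    431       4310
4      40        7  E101    431       4310
1      41       95  E101    431       4310
Finally, sum of column 'stock_x10' = 17240.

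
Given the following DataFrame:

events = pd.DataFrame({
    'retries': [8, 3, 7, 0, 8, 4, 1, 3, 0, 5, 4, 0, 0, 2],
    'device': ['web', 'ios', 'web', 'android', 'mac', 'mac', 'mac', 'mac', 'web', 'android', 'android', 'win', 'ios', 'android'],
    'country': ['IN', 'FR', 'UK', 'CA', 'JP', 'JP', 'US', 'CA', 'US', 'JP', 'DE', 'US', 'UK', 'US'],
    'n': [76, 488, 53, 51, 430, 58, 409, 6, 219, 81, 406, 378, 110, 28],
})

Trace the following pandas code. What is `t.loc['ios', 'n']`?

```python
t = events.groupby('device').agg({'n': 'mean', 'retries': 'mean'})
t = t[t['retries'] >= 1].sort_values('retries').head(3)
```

299.0

group by device: mean(n), mean(retries):
              n  retries
device                  
android  141.50     2.75
ios      299.00     1.50
mac      225.75     4.00
web      116.00     5.00
win      378.00     0.00
filter rows where retries >= 1:
              n  retries
device                  
android  141.50     2.75
ios      299.00     1.50
mac      225.75     4.00
web      116.00     5.00
sort by retries:
              n  retries
device                  
ios      299.00     1.50
android  141.50     2.75
mac      225.75     4.00
web      116.00     5.00
take first 3 rows:
              n  retries
device                  
ios      299.00     1.50
android  141.50     2.75
mac      225.75     4.00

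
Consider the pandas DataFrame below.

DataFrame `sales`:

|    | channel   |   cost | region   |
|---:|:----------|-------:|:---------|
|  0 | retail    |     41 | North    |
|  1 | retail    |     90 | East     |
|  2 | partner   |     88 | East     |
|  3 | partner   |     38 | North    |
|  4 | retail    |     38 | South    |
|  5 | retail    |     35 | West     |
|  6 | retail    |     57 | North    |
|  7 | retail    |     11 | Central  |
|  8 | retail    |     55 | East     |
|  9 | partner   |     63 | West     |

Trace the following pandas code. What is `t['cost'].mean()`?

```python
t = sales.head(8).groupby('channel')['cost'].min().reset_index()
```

take first 8 rows:
   channel  cost   region
0   retail    41    North
1   retail    90     East
2  partner    88     East
3  partner    38    North
4   retail    38    South
5   retail    35     West
6   retail    57    North
7   retail    11  Central
group by channel, min of cost:
channel
partner    38
retail     11
Name: cost, dtype: int64
reset_index():
   channel  cost
0  partner    38
1   retail    11
The mean of column 'cost' is 24.5.

24.5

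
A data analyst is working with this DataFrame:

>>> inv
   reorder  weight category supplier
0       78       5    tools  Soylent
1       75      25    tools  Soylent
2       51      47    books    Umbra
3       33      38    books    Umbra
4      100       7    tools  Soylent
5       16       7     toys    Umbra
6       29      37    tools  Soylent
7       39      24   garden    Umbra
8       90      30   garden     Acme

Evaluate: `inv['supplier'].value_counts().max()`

value_counts of supplier:
supplier
Soylent    4
Umbra      4
Acme       1
Name: count, dtype: int64
Hence 4.

4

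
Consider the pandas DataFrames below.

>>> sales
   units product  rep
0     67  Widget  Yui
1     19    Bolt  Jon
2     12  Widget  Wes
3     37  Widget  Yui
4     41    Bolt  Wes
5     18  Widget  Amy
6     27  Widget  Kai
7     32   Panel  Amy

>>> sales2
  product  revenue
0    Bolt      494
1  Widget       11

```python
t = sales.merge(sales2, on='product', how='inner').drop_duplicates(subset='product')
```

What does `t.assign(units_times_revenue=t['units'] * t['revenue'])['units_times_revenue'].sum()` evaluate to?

10123

merge on 'product' (how='inner') → 7 rows:
   units product  rep  revenue
0     67  Widget  Yui       11
1     19    Bolt  Jon      494
2     12  Widget  Wes       11
3     37  Widget  Yui       11
4     41    Bolt  Wes      494
5     18  Widget  Amy       11
6     27  Widget  Kai       11
drop duplicate product (keep=first):
   units product  rep  revenue
0     67  Widget  Yui       11
1     19    Bolt  Jon      494
add column units_times_revenue = t['units'] * t['revenue']:
   units product  rep  revenue  units_times_revenue
0     67  Widget  Yui       11                  737
1     19    Bolt  Jon      494                 9386
Then the sum of column 'units_times_revenue': 10123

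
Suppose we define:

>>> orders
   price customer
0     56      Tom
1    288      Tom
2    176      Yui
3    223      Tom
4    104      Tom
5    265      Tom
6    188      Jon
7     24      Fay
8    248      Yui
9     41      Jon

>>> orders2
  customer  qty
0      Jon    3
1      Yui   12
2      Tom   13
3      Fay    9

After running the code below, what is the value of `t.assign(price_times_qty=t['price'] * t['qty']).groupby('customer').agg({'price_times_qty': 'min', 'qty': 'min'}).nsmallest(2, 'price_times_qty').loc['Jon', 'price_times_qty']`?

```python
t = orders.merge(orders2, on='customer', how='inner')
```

123

merge on 'customer' (how='inner') → 10 rows:
   price customer  qty
0     56      Tom   13
1    288      Tom   13
2    176      Yui   12
3    223      Tom   13
4    104      Tom   13
5    265      Tom   13
6    188      Jon    3
7     24      Fay    9
8    248      Yui   12
9     41      Jon    3
add column price_times_qty = t['price'] * t['qty']:
   price customer  qty  price_times_qty
0     56      Tom   13              728
1    288      Tom   13             3744
2    176      Yui   12             2112
3    223      Tom   13             2899
4    104      Tom   13             1352
5    265      Tom   13             3445
6    188      Jon    3              564
7     24      Fay    9              216
8    248      Yui   12             2976
9     41      Jon    3              123
group by customer: min(price_times_qty), min(qty):
          price_times_qty  qty
customer                      
Fay                   216    9
Jon                   123    3
Tom                   728   13
Yui                  2112   12
take 2 rows with smallest price_times_qty:
          price_times_qty  qty
customer                      
Jon                   123    3
Fay                   216    9
Hence 123.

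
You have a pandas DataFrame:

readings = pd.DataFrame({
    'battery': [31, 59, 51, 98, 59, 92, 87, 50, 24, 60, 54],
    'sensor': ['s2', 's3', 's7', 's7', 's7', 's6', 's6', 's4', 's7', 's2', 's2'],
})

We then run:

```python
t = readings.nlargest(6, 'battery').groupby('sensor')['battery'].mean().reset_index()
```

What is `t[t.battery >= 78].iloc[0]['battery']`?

89.5

take 6 rows with largest battery:
   battery sensor
3       98     s7
5       92     s6
6       87     s6
9       60     s2
1       59     s3
4       59     s7
group by sensor, mean of battery:
sensor
s2    60.0
s3    59.0
s6    89.5
s7    78.5
Name: battery, dtype: float64
reset_index():
  sensor  battery
0     s2     60.0
1     s3     59.0
2     s6     89.5
3     s7     78.5
filter rows where battery >= 78:
  sensor  battery
2     s6     89.5
3     s7     78.5
So iloc[0]['battery'] = 89.5.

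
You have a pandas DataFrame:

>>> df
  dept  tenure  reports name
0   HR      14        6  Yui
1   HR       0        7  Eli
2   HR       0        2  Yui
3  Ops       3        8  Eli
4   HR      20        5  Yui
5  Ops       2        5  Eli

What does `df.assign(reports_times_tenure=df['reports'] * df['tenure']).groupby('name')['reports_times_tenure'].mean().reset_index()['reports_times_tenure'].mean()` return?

add column reports_times_tenure = df['reports'] * df['tenure']:
  dept  tenure  reports name  reports_times_tenure
0   HR      14        6  Yui                    84
1   HR       0        7  Eli                     0
2   HR       0        2  Yui                     0
3  Ops       3        8  Eli                    24
4   HR      20        5  Yui                   100
5  Ops       2        5  Eli                    10
group by name, mean of reports_times_tenure:
name
Eli    11.333333
Yui    61.333333
Name: reports_times_tenure, dtype: float64
reset_index():
  name  reports_times_tenure
0  Eli             11.333333
1  Yui             61.333333

36.3333333333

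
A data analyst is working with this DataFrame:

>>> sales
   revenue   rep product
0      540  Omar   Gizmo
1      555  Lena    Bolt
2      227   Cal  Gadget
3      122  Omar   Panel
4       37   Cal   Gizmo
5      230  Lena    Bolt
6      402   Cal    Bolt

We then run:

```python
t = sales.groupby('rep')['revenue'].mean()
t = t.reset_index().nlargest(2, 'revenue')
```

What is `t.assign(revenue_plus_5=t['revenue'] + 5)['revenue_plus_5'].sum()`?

733.5

group by rep, mean of revenue:
rep
Cal     222.0
Lena    392.5
Omar    331.0
Name: revenue, dtype: float64
reset_index():
    rep  revenue
0   Cal    222.0
1  Lena    392.5
2  Omar    331.0
take 2 rows with largest revenue:
    rep  revenue
1  Lena    392.5
2  Omar    331.0
add column revenue_plus_5 = t['revenue'] + 5:
    rep  revenue  revenue_plus_5
1  Lena    392.5           397.5
2  Omar    331.0           336.0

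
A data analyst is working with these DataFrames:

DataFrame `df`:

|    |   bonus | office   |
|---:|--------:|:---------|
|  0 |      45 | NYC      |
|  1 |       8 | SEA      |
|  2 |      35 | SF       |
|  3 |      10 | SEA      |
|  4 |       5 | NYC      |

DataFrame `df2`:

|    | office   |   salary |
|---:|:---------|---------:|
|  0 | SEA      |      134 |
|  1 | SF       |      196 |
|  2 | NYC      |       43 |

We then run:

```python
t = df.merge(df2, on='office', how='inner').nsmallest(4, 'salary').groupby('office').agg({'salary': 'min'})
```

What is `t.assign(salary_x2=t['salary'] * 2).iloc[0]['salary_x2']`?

merge on 'office' (how='inner') → 5 rows:
   bonus office  salary
0     45    NYC      43
1      8    SEA     134
2     35     SF     196
3     10    SEA     134
4      5    NYC      43
take 4 rows with smallest salary:
   bonus office  salary
0     45    NYC      43
4      5    NYC      43
1      8    SEA     134
3     10    SEA     134
group by office, min of salary:
        salary
office        
NYC         43
SEA        134
add column salary_x2 = t['salary'] * 2:
        salary  salary_x2
office                   
NYC         43         86
SEA        134        268
Taking the value at position 0, column 'salary_x2' gives 86.

86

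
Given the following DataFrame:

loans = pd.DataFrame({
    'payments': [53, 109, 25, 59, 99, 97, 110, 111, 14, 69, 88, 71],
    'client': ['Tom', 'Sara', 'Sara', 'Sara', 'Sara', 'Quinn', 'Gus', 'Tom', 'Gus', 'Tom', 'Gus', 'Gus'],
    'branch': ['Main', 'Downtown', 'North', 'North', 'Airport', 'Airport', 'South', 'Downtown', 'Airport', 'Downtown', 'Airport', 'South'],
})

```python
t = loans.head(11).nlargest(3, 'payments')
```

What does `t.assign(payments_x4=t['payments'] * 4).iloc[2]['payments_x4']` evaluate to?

436

take first 11 rows:
    payments client    branch
0         53    Tom      Main
1        109   Sara  Downtown
2         25   Sara     North
3         59   Sara     North
4         99   Sara   Airport
5         97  Quinn   Airport
6        110    Gus     South
7        111    Tom  Downtown
8         14    Gus   Airport
9         69    Tom  Downtown
10        88    Gus   Airport
take 3 rows with largest payments:
   payments client    branch
7       111    Tom  Downtown
6       110    Gus     South
1       109   Sara  Downtown
add column payments_x4 = t['payments'] * 4:
   payments client    branch  payments_x4
7       111    Tom  Downtown          444
6       110    Gus     South          440
1       109   Sara  Downtown          436
Finally, value at position 2, column 'payments_x4' = 436.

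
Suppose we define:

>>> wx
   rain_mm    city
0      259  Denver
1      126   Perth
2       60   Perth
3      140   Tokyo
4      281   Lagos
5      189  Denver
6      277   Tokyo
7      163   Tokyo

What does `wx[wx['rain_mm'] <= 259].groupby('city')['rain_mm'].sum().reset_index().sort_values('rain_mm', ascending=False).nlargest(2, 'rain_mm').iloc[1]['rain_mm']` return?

303

filter rows where rain_mm <= 259:
   rain_mm    city
0      259  Denver
1      126   Perth
2       60   Perth
3      140   Tokyo
5      189  Denver
7      163   Tokyo
group by city, sum of rain_mm:
city
Denver    448
Perth     186
Tokyo     303
Name: rain_mm, dtype: int64
reset_index():
     city  rain_mm
0  Denver      448
1   Perth      186
2   Tokyo      303
sort by rain_mm descending:
     city  rain_mm
0  Denver      448
2   Tokyo      303
1   Perth      186
take 2 rows with largest rain_mm:
     city  rain_mm
0  Denver      448
2   Tokyo      303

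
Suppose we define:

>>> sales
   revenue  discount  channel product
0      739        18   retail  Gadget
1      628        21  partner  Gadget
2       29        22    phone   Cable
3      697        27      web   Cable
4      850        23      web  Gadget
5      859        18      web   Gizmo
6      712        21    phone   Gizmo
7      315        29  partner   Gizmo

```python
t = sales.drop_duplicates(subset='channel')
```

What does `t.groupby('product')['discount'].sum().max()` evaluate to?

drop duplicate channel (keep=first):
   revenue  discount  channel product
0      739        18   retail  Gadget
1      628        21  partner  Gadget
2       29        22    phone   Cable
3      697        27      web   Cable
group by product, sum of discount:
product
Cable     49
Gadget    39
Name: discount, dtype: int64
Reading off the max of the resulting series, we get 49.

49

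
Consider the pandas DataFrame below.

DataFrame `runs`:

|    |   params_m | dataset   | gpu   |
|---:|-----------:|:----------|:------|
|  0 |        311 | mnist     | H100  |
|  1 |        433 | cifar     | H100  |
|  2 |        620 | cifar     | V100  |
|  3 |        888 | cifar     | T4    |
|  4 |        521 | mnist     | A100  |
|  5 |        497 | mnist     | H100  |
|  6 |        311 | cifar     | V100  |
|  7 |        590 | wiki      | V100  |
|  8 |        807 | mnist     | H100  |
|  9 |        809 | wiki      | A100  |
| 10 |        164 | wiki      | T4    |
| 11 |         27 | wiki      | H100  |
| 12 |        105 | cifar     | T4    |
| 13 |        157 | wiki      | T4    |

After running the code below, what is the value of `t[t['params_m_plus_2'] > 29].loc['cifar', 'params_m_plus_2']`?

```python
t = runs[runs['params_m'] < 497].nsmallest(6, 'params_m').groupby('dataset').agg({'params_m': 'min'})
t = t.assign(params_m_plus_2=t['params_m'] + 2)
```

107

filter rows where params_m < 497:
    params_m dataset   gpu
0        311   mnist  H100
1        433   cifar  H100
6        311   cifar  V100
10       164    wiki    T4
11        27    wiki  H100
12       105   cifar    T4
13       157    wiki    T4
take 6 rows with smallest params_m:
    params_m dataset   gpu
11        27    wiki  H100
12       105   cifar    T4
13       157    wiki    T4
10       164    wiki    T4
0        311   mnist  H100
6        311   cifar  V100
group by dataset, min of params_m:
         params_m
dataset          
cifar         105
mnist         311
wiki           27
add column params_m_plus_2 = t['params_m'] + 2:
         params_m  params_m_plus_2
dataset                           
cifar         105              107
mnist         311              313
wiki           27               29
filter rows where params_m_plus_2 > 29:
         params_m  params_m_plus_2
dataset                           
cifar         105              107
mnist         311              313
So loc['cifar', 'params_m_plus_2'] = 107.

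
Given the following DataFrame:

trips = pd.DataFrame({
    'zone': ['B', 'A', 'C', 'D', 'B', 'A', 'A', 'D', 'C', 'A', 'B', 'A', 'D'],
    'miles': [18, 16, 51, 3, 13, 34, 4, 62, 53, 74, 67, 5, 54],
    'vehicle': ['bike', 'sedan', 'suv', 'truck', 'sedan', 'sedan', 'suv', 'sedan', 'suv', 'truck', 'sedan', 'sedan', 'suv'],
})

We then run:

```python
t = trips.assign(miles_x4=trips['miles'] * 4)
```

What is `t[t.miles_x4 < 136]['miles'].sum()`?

59

add column miles_x4 = trips['miles'] * 4:
   zone  miles vehicle  miles_x4
0     B     18    bike        72
1     A     16   sedan        64
2     C     51     suv       204
3     D      3   truck        12
4     B     13   sedan        52
5     A     34   sedan       136
6     A      4     suv        16
7     D     62   sedan       248
8     C     53     suv       212
9     A     74   truck       296
10    B     67   sedan       268
11    A      5   sedan        20
12    D     54     suv       216
filter rows where miles_x4 < 136:
   zone  miles vehicle  miles_x4
0     B     18    bike        72
1     A     16   sedan        64
3     D      3   truck        12
4     B     13   sedan        52
6     A      4     suv        16
11    A      5   sedan        20
Finally, sum of column 'miles' = 59.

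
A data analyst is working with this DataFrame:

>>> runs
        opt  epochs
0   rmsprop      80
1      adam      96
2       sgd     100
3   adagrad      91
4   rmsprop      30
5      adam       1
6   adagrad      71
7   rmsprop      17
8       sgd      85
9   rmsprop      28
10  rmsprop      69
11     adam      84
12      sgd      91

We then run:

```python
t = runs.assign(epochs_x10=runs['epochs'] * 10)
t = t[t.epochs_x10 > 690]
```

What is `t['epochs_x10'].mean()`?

add column epochs_x10 = runs['epochs'] * 10:
        opt  epochs  epochs_x10
0   rmsprop      80         800
1      adam      96         960
2       sgd     100        1000
3   adagrad      91         910
4   rmsprop      30         300
5      adam       1          10
6   adagrad      71         710
7   rmsprop      17         170
8       sgd      85         850
9   rmsprop      28         280
10  rmsprop      69         690
11     adam      84         840
12      sgd      91         910
filter rows where epochs_x10 > 690:
        opt  epochs  epochs_x10
0   rmsprop      80         800
1      adam      96         960
2       sgd     100        1000
3   adagrad      91         910
6   adagrad      71         710
8       sgd      85         850
11     adam      84         840
12      sgd      91         910
Taking the mean of column 'epochs_x10' gives 872.5.

872.5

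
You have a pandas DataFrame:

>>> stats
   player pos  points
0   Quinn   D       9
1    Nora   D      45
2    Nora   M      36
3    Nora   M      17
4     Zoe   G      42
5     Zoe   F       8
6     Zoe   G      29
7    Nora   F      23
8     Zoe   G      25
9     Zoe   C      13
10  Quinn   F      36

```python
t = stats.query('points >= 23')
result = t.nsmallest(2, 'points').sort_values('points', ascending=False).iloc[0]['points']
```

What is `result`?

filter rows where points >= 23:
   player pos  points
1    Nora   D      45
2    Nora   M      36
4     Zoe   G      42
6     Zoe   G      29
7    Nora   F      23
8     Zoe   G      25
10  Quinn   F      36
take 2 rows with smallest points:
  player pos  points
7   Nora   F      23
8    Zoe   G      25
sort by points descending:
  player pos  points
8    Zoe   G      25
7   Nora   F      23
So iloc[0]['points'] = 25.

25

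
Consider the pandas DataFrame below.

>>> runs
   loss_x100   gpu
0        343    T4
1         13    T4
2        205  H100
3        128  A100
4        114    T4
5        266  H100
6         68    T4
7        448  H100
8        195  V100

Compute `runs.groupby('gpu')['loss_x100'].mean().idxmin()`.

A100

group by gpu, mean of loss_x100:
gpu
A100    128.000000
H100    306.333333
T4      134.500000
V100    195.000000
Name: loss_x100, dtype: float64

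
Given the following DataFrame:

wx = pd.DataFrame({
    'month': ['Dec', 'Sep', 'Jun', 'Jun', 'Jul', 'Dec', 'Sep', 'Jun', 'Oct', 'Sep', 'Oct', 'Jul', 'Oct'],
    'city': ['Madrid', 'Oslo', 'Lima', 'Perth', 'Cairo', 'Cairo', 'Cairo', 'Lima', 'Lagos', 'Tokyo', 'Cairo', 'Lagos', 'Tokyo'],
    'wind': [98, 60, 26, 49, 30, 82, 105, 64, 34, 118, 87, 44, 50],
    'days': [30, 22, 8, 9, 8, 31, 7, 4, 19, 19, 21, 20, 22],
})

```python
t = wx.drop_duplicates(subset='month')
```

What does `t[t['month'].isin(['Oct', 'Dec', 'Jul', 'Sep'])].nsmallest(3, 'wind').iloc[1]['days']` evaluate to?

19

drop duplicate month (keep=first):
  month    city  wind  days
0   Dec  Madrid    98    30
1   Sep    Oslo    60    22
2   Jun    Lima    26     8
4   Jul   Cairo    30     8
8   Oct   Lagos    34    19
filter rows where month in ['Oct', 'Dec', 'Jul', 'Sep']:
  month    city  wind  days
0   Dec  Madrid    98    30
1   Sep    Oslo    60    22
4   Jul   Cairo    30     8
8   Oct   Lagos    34    19
take 3 rows with smallest wind:
  month   city  wind  days
4   Jul  Cairo    30     8
8   Oct  Lagos    34    19
1   Sep   Oslo    60    22
value at position 1, column 'days' → 19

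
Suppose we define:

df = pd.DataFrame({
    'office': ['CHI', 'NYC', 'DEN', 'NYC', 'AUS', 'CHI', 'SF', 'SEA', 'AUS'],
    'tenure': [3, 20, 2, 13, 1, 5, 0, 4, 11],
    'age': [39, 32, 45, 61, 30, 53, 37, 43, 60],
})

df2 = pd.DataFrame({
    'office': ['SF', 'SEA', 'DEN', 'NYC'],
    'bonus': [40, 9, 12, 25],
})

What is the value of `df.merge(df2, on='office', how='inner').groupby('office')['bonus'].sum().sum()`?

merge on 'office' (how='inner') → 5 rows:
  office  tenure  age  bonus
0    NYC      20   32     25
1    DEN       2   45     12
2    NYC      13   61     25
3     SF       0   37     40
4    SEA       4   43      9
group by office, sum of bonus:
office
DEN    12
NYC    50
SEA     9
SF     40
Name: bonus, dtype: int64
The sum of the resulting series is 111.

111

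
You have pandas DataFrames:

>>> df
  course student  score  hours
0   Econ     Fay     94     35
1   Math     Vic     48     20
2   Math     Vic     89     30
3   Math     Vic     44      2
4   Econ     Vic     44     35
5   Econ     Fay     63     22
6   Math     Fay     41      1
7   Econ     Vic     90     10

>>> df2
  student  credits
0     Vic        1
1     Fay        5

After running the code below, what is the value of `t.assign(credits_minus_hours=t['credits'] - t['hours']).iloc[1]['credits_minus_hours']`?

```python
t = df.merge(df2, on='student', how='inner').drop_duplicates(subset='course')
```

merge on 'student' (how='inner') → 8 rows:
  course student  score  hours  credits
0   Econ     Fay     94     35        5
1   Math     Vic     48     20        1
2   Math     Vic     89     30        1
3   Math     Vic     44      2        1
4   Econ     Vic     44     35        1
5   Econ     Fay     63     22        5
6   Math     Fay     41      1        5
7   Econ     Vic     90     10        1
drop duplicate course (keep=first):
  course student  score  hours  credits
0   Econ     Fay     94     35        5
1   Math     Vic     48     20        1
add column credits_minus_hours = t['credits'] - t['hours']:
  course student  score  hours  credits  credits_minus_hours
0   Econ     Fay     94     35        5                  -30
1   Math     Vic     48     20        1                  -19
The value at position 1, column 'credits_minus_hours' is -19.

-19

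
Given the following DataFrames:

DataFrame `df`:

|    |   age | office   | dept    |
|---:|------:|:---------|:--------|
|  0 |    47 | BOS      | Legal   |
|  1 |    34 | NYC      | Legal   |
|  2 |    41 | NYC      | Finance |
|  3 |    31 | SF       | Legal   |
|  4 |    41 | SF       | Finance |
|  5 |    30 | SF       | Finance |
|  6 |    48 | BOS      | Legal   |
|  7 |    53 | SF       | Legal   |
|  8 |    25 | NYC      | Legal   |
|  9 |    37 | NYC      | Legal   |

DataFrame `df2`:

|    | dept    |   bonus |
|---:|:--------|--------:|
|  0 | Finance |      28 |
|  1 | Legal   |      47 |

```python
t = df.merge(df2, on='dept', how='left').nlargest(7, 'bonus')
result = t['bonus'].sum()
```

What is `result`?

329

merge on 'dept' (how='left') → 10 rows:
   age office     dept  bonus
0   47    BOS    Legal     47
1   34    NYC    Legal     47
2   41    NYC  Finance     28
3   31     SF    Legal     47
4   41     SF  Finance     28
5   30     SF  Finance     28
6   48    BOS    Legal     47
7   53     SF    Legal     47
8   25    NYC    Legal     47
9   37    NYC    Legal     47
take 7 rows with largest bonus:
   age office   dept  bonus
0   47    BOS  Legal     47
1   34    NYC  Legal     47
3   31     SF  Legal     47
6   48    BOS  Legal     47
7   53     SF  Legal     47
8   25    NYC  Legal     47
9   37    NYC  Legal     47
Then the sum of column 'bonus': 329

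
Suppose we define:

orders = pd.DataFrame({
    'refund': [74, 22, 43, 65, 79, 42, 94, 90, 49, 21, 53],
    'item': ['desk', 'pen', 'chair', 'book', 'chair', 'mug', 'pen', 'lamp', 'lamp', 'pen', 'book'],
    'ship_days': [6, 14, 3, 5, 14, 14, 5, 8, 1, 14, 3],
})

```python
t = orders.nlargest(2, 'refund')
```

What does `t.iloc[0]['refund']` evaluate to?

94

take 2 rows with largest refund:
   refund  item  ship_days
6      94   pen          5
7      90  lamp          8
Finally, value at position 0, column 'refund' = 94.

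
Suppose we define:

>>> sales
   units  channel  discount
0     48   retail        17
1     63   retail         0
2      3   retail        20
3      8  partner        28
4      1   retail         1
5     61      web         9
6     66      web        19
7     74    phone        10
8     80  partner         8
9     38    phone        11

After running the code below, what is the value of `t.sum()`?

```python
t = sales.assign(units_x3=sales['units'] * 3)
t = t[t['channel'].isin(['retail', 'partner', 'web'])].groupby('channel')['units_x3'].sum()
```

990

add column units_x3 = sales['units'] * 3:
   units  channel  discount  units_x3
0     48   retail        17       144
1     63   retail         0       189
2      3   retail        20         9
3      8  partner        28        24
4      1   retail         1         3
5     61      web         9       183
6     66      web        19       198
7     74    phone        10       222
8     80  partner         8       240
9     38    phone        11       114
filter rows where channel in ['retail', 'partner', 'web']:
   units  channel  discount  units_x3
0     48   retail        17       144
1     63   retail         0       189
2      3   retail        20         9
3      8  partner        28        24
4      1   retail         1         3
5     61      web         9       183
6     66      web        19       198
8     80  partner         8       240
group by channel, sum of units_x3:
channel
partner    264
retail     345
web        381
Name: units_x3, dtype: int64
Finally, sum of the resulting series = 990.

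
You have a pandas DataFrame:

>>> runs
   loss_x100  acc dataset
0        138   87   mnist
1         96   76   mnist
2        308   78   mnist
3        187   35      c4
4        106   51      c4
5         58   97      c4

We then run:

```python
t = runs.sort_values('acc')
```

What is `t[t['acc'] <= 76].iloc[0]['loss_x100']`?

187

sort by acc:
   loss_x100  acc dataset
3        187   35      c4
4        106   51      c4
1         96   76   mnist
2        308   78   mnist
0        138   87   mnist
5         58   97      c4
filter rows where acc <= 76:
   loss_x100  acc dataset
3        187   35      c4
4        106   51      c4
1         96   76   mnist
Hence 187.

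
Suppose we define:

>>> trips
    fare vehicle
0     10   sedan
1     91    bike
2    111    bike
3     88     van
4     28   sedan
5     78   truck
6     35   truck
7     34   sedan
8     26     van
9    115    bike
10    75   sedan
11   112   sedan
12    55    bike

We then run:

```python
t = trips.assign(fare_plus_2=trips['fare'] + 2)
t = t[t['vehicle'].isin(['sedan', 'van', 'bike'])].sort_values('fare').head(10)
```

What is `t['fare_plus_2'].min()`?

12

add column fare_plus_2 = trips['fare'] + 2:
    fare vehicle  fare_plus_2
0     10   sedan           12
1     91    bike           93
2    111    bike          113
3     88     van           90
4     28   sedan           30
5     78   truck           80
6     35   truck           37
7     34   sedan           36
8     26     van           28
9    115    bike          117
10    75   sedan           77
11   112   sedan          114
12    55    bike           57
filter rows where vehicle in ['sedan', 'van', 'bike']:
    fare vehicle  fare_plus_2
0     10   sedan           12
1     91    bike           93
2    111    bike          113
3     88     van           90
4     28   sedan           30
7     34   sedan           36
8     26     van           28
9    115    bike          117
10    75   sedan           77
11   112   sedan          114
12    55    bike           57
sort by fare:
    fare vehicle  fare_plus_2
0     10   sedan           12
8     26     van           28
4     28   sedan           30
7     34   sedan           36
12    55    bike           57
10    75   sedan           77
3     88     van           90
1     91    bike           93
2    111    bike          113
11   112   sedan          114
9    115    bike          117
take first 10 rows:
    fare vehicle  fare_plus_2
0     10   sedan           12
8     26     van           28
4     28   sedan           30
7     34   sedan           36
12    55    bike           57
10    75   sedan           77
3     88     van           90
1     91    bike           93
2    111    bike          113
11   112   sedan          114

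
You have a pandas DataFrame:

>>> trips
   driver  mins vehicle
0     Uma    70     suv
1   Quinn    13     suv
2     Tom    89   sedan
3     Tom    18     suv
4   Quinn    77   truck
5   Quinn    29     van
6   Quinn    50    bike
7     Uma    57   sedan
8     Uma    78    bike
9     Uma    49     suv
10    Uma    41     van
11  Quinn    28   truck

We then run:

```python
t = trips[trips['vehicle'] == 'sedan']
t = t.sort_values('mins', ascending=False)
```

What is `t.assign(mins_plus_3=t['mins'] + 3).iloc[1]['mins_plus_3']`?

filter rows where vehicle == 'sedan':
  driver  mins vehicle
2    Tom    89   sedan
7    Uma    57   sedan
sort by mins descending:
  driver  mins vehicle
2    Tom    89   sedan
7    Uma    57   sedan
add column mins_plus_3 = t['mins'] + 3:
  driver  mins vehicle  mins_plus_3
2    Tom    89   sedan           92
7    Uma    57   sedan           60
Hence 60.

60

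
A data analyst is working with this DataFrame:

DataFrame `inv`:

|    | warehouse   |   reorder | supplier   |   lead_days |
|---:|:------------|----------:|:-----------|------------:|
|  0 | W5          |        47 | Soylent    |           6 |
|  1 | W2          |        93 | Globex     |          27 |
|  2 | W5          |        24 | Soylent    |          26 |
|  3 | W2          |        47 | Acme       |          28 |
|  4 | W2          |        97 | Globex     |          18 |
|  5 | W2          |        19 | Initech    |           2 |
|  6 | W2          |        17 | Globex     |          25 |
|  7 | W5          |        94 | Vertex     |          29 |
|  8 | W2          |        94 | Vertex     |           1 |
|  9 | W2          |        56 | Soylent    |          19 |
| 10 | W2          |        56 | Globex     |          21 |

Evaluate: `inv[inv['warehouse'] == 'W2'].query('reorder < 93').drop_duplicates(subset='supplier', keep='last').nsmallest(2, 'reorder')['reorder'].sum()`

66

filter rows where warehouse == 'W2':
   warehouse  reorder supplier  lead_days
1         W2       93   Globex         27
3         W2       47     Acme         28
4         W2       97   Globex         18
5         W2       19  Initech          2
6         W2       17   Globex         25
8         W2       94   Vertex          1
9         W2       56  Soylent         19
10        W2       56   Globex         21
filter rows where reorder < 93:
   warehouse  reorder supplier  lead_days
3         W2       47     Acme         28
5         W2       19  Initech          2
6         W2       17   Globex         25
9         W2       56  Soylent         19
10        W2       56   Globex         21
drop duplicate supplier (keep=last):
   warehouse  reorder supplier  lead_days
3         W2       47     Acme         28
5         W2       19  Initech          2
9         W2       56  Soylent         19
10        W2       56   Globex         21
take 2 rows with smallest reorder:
  warehouse  reorder supplier  lead_days
5        W2       19  Initech          2
3        W2       47     Acme         28
Reading off the sum of column 'reorder', we get 66.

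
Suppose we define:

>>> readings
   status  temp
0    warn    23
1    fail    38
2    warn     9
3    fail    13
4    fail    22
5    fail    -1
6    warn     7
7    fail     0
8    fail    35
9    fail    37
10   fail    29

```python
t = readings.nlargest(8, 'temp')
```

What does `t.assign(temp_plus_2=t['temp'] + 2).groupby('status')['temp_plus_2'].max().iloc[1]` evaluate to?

take 8 rows with largest temp:
   status  temp
1    fail    38
9    fail    37
8    fail    35
10   fail    29
0    warn    23
4    fail    22
3    fail    13
2    warn     9
add column temp_plus_2 = t['temp'] + 2:
   status  temp  temp_plus_2
1    fail    38           40
9    fail    37           39
8    fail    35           37
10   fail    29           31
0    warn    23           25
4    fail    22           24
3    fail    13           15
2    warn     9           11
group by status, max of temp_plus_2:
status
fail    40
warn    25
Name: temp_plus_2, dtype: int64

25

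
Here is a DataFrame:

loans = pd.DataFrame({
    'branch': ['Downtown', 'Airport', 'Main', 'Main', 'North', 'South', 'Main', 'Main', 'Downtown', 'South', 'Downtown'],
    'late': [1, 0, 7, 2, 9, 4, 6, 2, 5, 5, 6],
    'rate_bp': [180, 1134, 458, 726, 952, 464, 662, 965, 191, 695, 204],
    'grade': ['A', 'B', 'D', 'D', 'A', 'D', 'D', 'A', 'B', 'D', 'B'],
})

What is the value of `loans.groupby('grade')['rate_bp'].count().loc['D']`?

group by grade, count of rate_bp:
grade
A    3
B    3
D    5
Name: rate_bp, dtype: int64
So loc['D'] = 5.

5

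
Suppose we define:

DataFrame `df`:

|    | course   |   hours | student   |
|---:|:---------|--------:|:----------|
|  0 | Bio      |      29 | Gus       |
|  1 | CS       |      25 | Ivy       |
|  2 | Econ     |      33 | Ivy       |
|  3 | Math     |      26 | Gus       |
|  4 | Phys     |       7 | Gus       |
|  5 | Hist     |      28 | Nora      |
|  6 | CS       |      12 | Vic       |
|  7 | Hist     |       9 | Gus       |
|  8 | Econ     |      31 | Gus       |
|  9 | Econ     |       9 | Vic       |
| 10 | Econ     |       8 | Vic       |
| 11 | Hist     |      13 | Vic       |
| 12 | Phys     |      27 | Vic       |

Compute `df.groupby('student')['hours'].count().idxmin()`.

group by student, count of hours:
student
Gus     5
Ivy     2
Nora    1
Vic     5
Name: hours, dtype: int64

Nora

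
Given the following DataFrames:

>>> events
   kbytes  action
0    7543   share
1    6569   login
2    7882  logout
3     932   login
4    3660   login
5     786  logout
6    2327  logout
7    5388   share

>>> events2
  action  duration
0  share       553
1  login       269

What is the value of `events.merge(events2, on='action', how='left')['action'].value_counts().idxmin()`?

share

merge on 'action' (how='left') → 8 rows:
   kbytes  action  duration
0    7543   share     553.0
1    6569   login     269.0
2    7882  logout       NaN
3     932   login     269.0
4    3660   login     269.0
5     786  logout       NaN
6    2327  logout       NaN
7    5388   share     553.0
value_counts of action:
action
login     3
logout    3
share     2
Name: count, dtype: int64
Then the label with the smallest value: share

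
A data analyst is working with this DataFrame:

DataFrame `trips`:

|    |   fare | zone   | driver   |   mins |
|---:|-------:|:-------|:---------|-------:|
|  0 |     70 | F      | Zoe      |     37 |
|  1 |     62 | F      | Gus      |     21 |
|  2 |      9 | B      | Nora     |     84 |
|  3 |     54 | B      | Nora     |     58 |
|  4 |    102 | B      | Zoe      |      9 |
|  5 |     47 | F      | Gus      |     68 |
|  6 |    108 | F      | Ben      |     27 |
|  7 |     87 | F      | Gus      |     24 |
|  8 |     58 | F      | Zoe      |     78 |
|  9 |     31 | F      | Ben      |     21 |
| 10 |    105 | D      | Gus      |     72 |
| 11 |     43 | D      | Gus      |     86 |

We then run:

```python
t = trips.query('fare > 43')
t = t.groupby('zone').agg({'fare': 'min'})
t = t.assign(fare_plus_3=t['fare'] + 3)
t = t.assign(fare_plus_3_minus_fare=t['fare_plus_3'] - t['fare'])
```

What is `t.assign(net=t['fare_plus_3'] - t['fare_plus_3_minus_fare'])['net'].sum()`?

206

filter rows where fare > 43:
    fare zone driver  mins
0     70    F    Zoe    37
1     62    F    Gus    21
3     54    B   Nora    58
4    102    B    Zoe     9
5     47    F    Gus    68
6    108    F    Ben    27
7     87    F    Gus    24
8     58    F    Zoe    78
10   105    D    Gus    72
group by zone, min of fare:
      fare
zone      
B       54
D      105
F       47
add column fare_plus_3 = t['fare'] + 3:
      fare  fare_plus_3
zone                   
B       54           57
D      105          108
F       47           50
add column fare_plus_3_minus_fare = t['fare_plus_3'] - t['fare']:
      fare  fare_plus_3  fare_plus_3_minus_fare
zone                                           
B       54           57                       3
D      105          108                       3
F       47           50                       3
add column net = t['fare_plus_3'] - t['fare_plus_3_minus_fare']:
      fare  fare_plus_3  fare_plus_3_minus_fare  net
zone                                                
B       54           57                       3   54
D      105          108                       3  105
F       47           50                       3   47
The sum of column 'net' is 206.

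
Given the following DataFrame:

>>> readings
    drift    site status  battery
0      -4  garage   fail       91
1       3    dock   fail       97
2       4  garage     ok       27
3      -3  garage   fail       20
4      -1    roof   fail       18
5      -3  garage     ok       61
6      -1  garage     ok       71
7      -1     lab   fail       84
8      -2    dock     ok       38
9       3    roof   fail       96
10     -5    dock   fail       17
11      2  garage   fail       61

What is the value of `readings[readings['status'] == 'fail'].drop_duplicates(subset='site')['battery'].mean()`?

filter rows where status == 'fail':
    drift    site status  battery
0      -4  garage   fail       91
1       3    dock   fail       97
3      -3  garage   fail       20
4      -1    roof   fail       18
7      -1     lab   fail       84
9       3    roof   fail       96
10     -5    dock   fail       17
11      2  garage   fail       61
drop duplicate site (keep=first):
   drift    site status  battery
0     -4  garage   fail       91
1      3    dock   fail       97
4     -1    roof   fail       18
7     -1     lab   fail       84
Taking the mean of column 'battery' gives 72.5.

72.5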